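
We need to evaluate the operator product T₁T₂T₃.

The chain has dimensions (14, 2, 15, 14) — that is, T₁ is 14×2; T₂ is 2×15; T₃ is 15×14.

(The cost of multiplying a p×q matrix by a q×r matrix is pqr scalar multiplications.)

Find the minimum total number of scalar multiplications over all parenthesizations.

812

Order (T₁(T₂T₃)): (T₂T₃): 2×15 by 15×14 → 2×14, cost 2·15·14 = 420; (T₁(T₂T₃)): 14×2 by 2×14 → 14×14, cost 14·2·14 = 392; cumulative 812. Total 812.
Order ((T₁T₂)T₃): (T₁T₂): 14×2 by 2×15 → 14×15, cost 14·2·15 = 420; ((T₁T₂)T₃): 14×15 by 15×14 → 14×14, cost 14·15·14 = 2940; cumulative 3360. Total 3360.
Minimum: 812.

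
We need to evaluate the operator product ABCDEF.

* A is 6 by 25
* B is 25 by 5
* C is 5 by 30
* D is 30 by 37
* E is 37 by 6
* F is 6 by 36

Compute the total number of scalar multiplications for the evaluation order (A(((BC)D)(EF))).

(BC): 25×5 by 5×30 → 25×30, cost 25·5·30 = 3750
((BC)D): 25×30 by 30×37 → 25×37, cost 25·30·37 = 27750; cumulative 31500
(EF): 37×6 by 6×36 → 37×36, cost 37·6·36 = 7992
(((BC)D)(EF)): 25×37 by 37×36 → 25×36, cost 25·37·36 = 33300; cumulative 72792
(A(((BC)D)(EF))): 6×25 by 25×36 → 6×36, cost 6·25·36 = 5400; cumulative 78192
Total: 78192 scalar multiplications.

78192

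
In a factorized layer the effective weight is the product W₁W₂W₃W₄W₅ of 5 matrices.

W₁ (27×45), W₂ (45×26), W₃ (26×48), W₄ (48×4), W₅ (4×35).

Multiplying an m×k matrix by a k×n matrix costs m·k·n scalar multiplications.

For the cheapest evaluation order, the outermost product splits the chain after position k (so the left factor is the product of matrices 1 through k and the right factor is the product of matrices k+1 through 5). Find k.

4

Adjacent pairs: W₁W₂ = 27·45·26 = 31590; W₂W₃ = 45·26·48 = 56160; W₃W₄ = 26·48·4 = 4992; W₄W₅ = 48·4·35 = 6720.
Length 3: W₁..W₃: k=1: 0+56160+27·45·48=114480; k=2: 31590+0+27·26·48=65286 → min 65286 | W₂..W₄: k=2: 0+4992+45·26·4=9672; k=3: 56160+0+45·48·4=64800 → min 9672 | W₃..W₅: k=3: 0+6720+26·48·35=50400; k=4: 4992+0+26·4·35=8632 → min 8632.
Length 4: W₁..W₄: k=1: 0+9672+27·45·4=14532; k=2: 31590+4992+27·26·4=39390; k=3: 65286+0+27·48·4=70470 → min 14532 | W₂..W₅: k=2: 0+8632+45·26·35=49582; k=3: 56160+6720+45·48·35=138480; k=4: 9672+0+45·4·35=15972 → min 15972.
Top-level splits: k=1: (W₁..W₁)·(W₂..W₅) → 0+15972+27·45·35 = 58497; k=2: (W₁..W₂)·(W₃..W₅) → 31590+8632+27·26·35 = 64792; k=3: (W₁..W₃)·(W₄..W₅) → 65286+6720+27·48·35 = 117366; k=4: (W₁..W₄)·(W₅..W₅) → 14532+0+27·4·35 = 18312.
Best split is after W₄, i.e. k = 4.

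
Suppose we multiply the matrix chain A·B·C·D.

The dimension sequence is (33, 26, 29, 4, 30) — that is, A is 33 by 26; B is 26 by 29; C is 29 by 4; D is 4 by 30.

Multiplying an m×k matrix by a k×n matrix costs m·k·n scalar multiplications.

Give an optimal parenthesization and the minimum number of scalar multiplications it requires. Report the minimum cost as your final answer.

Adjacent pairs: AB = 33·26·29 = 24882; BC = 26·29·4 = 3016; CD = 29·4·30 = 3480.
Length 3: A..C: k=1: 0+3016+33·26·4=6448; k=2: 24882+0+33·29·4=28710 → min 6448 | B..D: k=2: 0+3480+26·29·30=26100; k=3: 3016+0+26·4·30=6136 → min 6136.
Length 4: A..D: k=1: 0+6136+33·26·30=31876; k=2: 24882+3480+33·29·30=57072; k=3: 6448+0+33·4·30=10408 → min 10408.
Optimal parenthesization: ((A·(B·C))·D) with cost 10408.

10408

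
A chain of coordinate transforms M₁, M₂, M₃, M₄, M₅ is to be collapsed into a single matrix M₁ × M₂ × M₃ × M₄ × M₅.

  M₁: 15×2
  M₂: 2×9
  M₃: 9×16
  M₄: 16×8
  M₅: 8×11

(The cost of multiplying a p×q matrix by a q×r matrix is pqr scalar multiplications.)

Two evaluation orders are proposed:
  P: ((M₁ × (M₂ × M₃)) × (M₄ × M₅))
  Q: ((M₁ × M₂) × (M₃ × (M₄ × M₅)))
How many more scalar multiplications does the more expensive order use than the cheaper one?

Order P = ((M₁ × (M₂ × M₃)) × (M₄ × M₅)): (M₂ × M₃): 2×9 by 9×16 → 2×16, cost 2·9·16 = 288; (M₁ × (M₂ × M₃)): 15×2 by 2×16 → 15×16, cost 15·2·16 = 480; cumulative 768; (M₄ × M₅): 16×8 by 8×11 → 16×11, cost 16·8·11 = 1408; ((M₁ × (M₂ × M₃)) × (M₄ × M₅)): 15×16 by 16×11 → 15×11, cost 15·16·11 = 2640; cumulative 4816. Total 4816.
Order Q = ((M₁ × M₂) × (M₃ × (M₄ × M₅))): (M₁ × M₂): 15×2 by 2×9 → 15×9, cost 15·2·9 = 270; (M₄ × M₅): 16×8 by 8×11 → 16×11, cost 16·8·11 = 1408; (M₃ × (M₄ × M₅)): 9×16 by 16×11 → 9×11, cost 9·16·11 = 1584; cumulative 2992; ((M₁ × M₂) × (M₃ × (M₄ × M₅))): 15×9 by 9×11 → 15×11, cost 15·9·11 = 1485; cumulative 4747. Total 4747.
Difference: |4816 − 4747| = 69.

69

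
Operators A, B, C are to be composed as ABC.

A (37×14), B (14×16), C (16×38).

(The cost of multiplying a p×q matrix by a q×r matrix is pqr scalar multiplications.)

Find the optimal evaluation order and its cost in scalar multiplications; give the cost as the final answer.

28196

(A(BC)): cost 28196.
((AB)C): cost 30784.
Optimal: (A(BC)) with cost 28196.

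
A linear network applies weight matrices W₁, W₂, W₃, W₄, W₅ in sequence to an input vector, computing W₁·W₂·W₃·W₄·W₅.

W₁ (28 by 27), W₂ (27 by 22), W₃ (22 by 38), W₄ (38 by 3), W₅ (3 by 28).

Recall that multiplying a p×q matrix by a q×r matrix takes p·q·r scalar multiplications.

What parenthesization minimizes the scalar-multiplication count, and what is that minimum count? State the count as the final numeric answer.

8910

Adjacent pairs: W₁W₂ = 28·27·22 = 16632; W₂W₃ = 27·22·38 = 22572; W₃W₄ = 22·38·3 = 2508; W₄W₅ = 38·3·28 = 3192.
Length 3: W₁..W₃: k=1: 0+22572+28·27·38=51300; k=2: 16632+0+28·22·38=40040 → min 40040 | W₂..W₄: k=2: 0+2508+27·22·3=4290; k=3: 22572+0+27·38·3=25650 → min 4290 | W₃..W₅: k=3: 0+3192+22·38·28=26600; k=4: 2508+0+22·3·28=4356 → min 4356.
Length 4: W₁..W₄: k=1: 0+4290+28·27·3=6558; k=2: 16632+2508+28·22·3=20988; k=3: 40040+0+28·38·3=43232 → min 6558 | W₂..W₅: k=2: 0+4356+27·22·28=20988; k=3: 22572+3192+27·38·28=54492; k=4: 4290+0+27·3·28=6558 → min 6558.
Length 5: W₁..W₅: k=1: 0+6558+28·27·28=27726; k=2: 16632+4356+28·22·28=38236; k=3: 40040+3192+28·38·28=73024; k=4: 6558+0+28·3·28=8910 → min 8910.
Optimal parenthesization: ((W₁·(W₂·(W₃·W₄)))·W₅) with cost 8910.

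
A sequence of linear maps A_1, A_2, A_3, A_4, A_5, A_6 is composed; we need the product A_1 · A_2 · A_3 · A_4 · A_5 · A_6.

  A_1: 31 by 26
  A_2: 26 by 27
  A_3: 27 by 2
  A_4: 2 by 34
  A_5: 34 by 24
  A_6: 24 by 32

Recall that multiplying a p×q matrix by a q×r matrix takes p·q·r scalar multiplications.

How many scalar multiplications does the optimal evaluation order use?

8168

Adjacent pairs: A_1A_2 = 31·26·27 = 21762; A_2A_3 = 26·27·2 = 1404; A_3A_4 = 27·2·34 = 1836; A_4A_5 = 2·34·24 = 1632; A_5A_6 = 34·24·32 = 26112.
Length 3: A_1..A_3: k=1: 0+1404+31·26·2=3016; k=2: 21762+0+31·27·2=23436 → min 3016 | A_2..A_4: k=2: 0+1836+26·27·34=25704; k=3: 1404+0+26·2·34=3172 → min 3172 | A_3..A_5: k=3: 0+1632+27·2·24=2928; k=4: 1836+0+27·34·24=23868 → min 2928 | A_4..A_6: k=4: 0+26112+2·34·32=28288; k=5: 1632+0+2·24·32=3168 → min 3168.
Length 4: A_1..A_4: k=1: 0+3172+31·26·34=30576; k=2: 21762+1836+31·27·34=52056; k=3: 3016+0+31·2·34=5124 → min 5124 | A_2..A_5: k=2: 0+2928+26·27·24=19776; k=3: 1404+1632+26·2·24=4284; k=4: 3172+0+26·34·24=24388 → min 4284 | A_3..A_6: k=3: 0+3168+27·2·32=4896; k=4: 1836+26112+27·34·32=57324; k=5: 2928+0+27·24·32=23664 → min 4896.
Length 5: A_1..A_5: k=1: 0+4284+31·26·24=23628; k=2: 21762+2928+31·27·24=44778; k=3: 3016+1632+31·2·24=6136; k=4: 5124+0+31·34·24=30420 → min 6136 | A_2..A_6: k=2: 0+4896+26·27·32=27360; k=3: 1404+3168+26·2·32=6236; k=4: 3172+26112+26·34·32=57572; k=5: 4284+0+26·24·32=24252 → min 6236.
Length 6: A_1..A_6: k=1: 0+6236+31·26·32=32028; k=2: 21762+4896+31·27·32=53442; k=3: 3016+3168+31·2·32=8168; k=4: 5124+26112+31·34·32=64964; k=5: 6136+0+31·24·32=29944 → min 8168.
Optimal order: ((A_1 · (A_2 · A_3)) · ((A_4 · A_5) · A_6)) with cost 8168.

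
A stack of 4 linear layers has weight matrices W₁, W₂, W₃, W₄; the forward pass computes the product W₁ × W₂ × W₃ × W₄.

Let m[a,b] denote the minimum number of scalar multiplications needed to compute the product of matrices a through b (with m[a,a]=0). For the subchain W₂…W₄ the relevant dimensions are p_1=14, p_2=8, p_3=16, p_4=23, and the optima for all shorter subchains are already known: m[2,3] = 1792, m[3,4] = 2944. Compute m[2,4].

5520

m[2,4] = min over k∈[2,3] of m[2,k]+m[k+1,4]+p_{1}·p_k·p_{4}.
k=2: 0 + 2944 + 14·8·23 = 5520; k=3: 1792 + 0 + 14·16·23 = 6944.
Minimum: 5520 at k=2.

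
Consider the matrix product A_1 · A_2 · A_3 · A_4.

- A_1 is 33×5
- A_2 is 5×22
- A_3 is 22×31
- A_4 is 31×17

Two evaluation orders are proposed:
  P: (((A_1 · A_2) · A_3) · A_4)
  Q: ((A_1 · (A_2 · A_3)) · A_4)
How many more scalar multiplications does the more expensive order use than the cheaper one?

Order P = (((A_1 · A_2) · A_3) · A_4): (A_1 · A_2): 33×5 by 5×22 → 33×22, cost 33·5·22 = 3630; ((A_1 · A_2) · A_3): 33×22 by 22×31 → 33×31, cost 33·22·31 = 22506; cumulative 26136; (((A_1 · A_2) · A_3) · A_4): 33×31 by 31×17 → 33×17, cost 33·31·17 = 17391; cumulative 43527. Total 43527.
Order Q = ((A_1 · (A_2 · A_3)) · A_4): (A_2 · A_3): 5×22 by 22×31 → 5×31, cost 5·22·31 = 3410; (A_1 · (A_2 · A_3)): 33×5 by 5×31 → 33×31, cost 33·5·31 = 5115; cumulative 8525; ((A_1 · (A_2 · A_3)) · A_4): 33×31 by 31×17 → 33×17, cost 33·31·17 = 17391; cumulative 25916. Total 25916.
Difference: |43527 − 25916| = 17611.

17611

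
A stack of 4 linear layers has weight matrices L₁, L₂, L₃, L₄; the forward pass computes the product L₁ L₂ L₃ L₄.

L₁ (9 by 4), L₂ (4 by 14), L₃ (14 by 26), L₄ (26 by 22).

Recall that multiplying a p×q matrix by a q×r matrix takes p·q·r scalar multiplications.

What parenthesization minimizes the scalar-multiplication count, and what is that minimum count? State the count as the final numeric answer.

Adjacent pairs: L₁L₂ = 9·4·14 = 504; L₂L₃ = 4·14·26 = 1456; L₃L₄ = 14·26·22 = 8008.
Length 3: L₁..L₃: k=1: 0+1456+9·4·26=2392; k=2: 504+0+9·14·26=3780 → min 2392 | L₂..L₄: k=2: 0+8008+4·14·22=9240; k=3: 1456+0+4·26·22=3744 → min 3744.
Length 4: L₁..L₄: k=1: 0+3744+9·4·22=4536; k=2: 504+8008+9·14·22=11284; k=3: 2392+0+9·26·22=7540 → min 4536.
Optimal parenthesization: (L₁ ((L₂ L₃) L₄)) with cost 4536.

4536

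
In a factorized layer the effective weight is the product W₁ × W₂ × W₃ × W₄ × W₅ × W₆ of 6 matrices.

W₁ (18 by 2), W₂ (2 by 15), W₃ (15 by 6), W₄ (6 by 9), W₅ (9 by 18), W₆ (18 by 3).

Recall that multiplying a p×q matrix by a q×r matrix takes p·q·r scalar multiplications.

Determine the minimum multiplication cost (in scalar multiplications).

828

Adjacent pairs: W₁W₂ = 18·2·15 = 540; W₂W₃ = 2·15·6 = 180; W₃W₄ = 15·6·9 = 810; W₄W₅ = 6·9·18 = 972; W₅W₆ = 9·18·3 = 486.
Length 3: W₁..W₃: k=1: 0+180+18·2·6=396; k=2: 540+0+18·15·6=2160 → min 396 | W₂..W₄: k=2: 0+810+2·15·9=1080; k=3: 180+0+2·6·9=288 → min 288 | W₃..W₅: k=3: 0+972+15·6·18=2592; k=4: 810+0+15·9·18=3240 → min 2592 | W₄..W₆: k=4: 0+486+6·9·3=648; k=5: 972+0+6·18·3=1296 → min 648.
Length 4: W₁..W₄: k=1: 0+288+18·2·9=612; k=2: 540+810+18·15·9=3780; k=3: 396+0+18·6·9=1368 → min 612 | W₂..W₅: k=2: 0+2592+2·15·18=3132; k=3: 180+972+2·6·18=1368; k=4: 288+0+2·9·18=612 → min 612 | W₃..W₆: k=3: 0+648+15·6·3=918; k=4: 810+486+15·9·3=1701; k=5: 2592+0+15·18·3=3402 → min 918.
Length 5: W₁..W₅: k=1: 0+612+18·2·18=1260; k=2: 540+2592+18·15·18=7992; k=3: 396+972+18·6·18=3312; k=4: 612+0+18·9·18=3528 → min 1260 | W₂..W₆: k=2: 0+918+2·15·3=1008; k=3: 180+648+2·6·3=864; k=4: 288+486+2·9·3=828; k=5: 612+0+2·18·3=720 → min 720.
Length 6: W₁..W₆: k=1: 0+720+18·2·3=828; k=2: 540+918+18·15·3=2268; k=3: 396+648+18·6·3=1368; k=4: 612+486+18·9·3=1584; k=5: 1260+0+18·18·3=2232 → min 828.
Optimal order: (W₁ × ((((W₂ × W₃) × W₄) × W₅) × W₆)) with cost 828.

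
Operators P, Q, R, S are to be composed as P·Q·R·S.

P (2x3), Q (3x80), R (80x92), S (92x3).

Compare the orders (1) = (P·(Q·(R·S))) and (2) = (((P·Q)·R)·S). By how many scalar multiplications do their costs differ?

7066

Order (1) = (P·(Q·(R·S))): (R·S): 80×92 by 92×3 → 80×3, cost 80·92·3 = 22080; (Q·(R·S)): 3×80 by 80×3 → 3×3, cost 3·80·3 = 720; cumulative 22800; (P·(Q·(R·S))): 2×3 by 3×3 → 2×3, cost 2·3·3 = 18; cumulative 22818. Total 22818.
Order (2) = (((P·Q)·R)·S): (P·Q): 2×3 by 3×80 → 2×80, cost 2·3·80 = 480; ((P·Q)·R): 2×80 by 80×92 → 2×92, cost 2·80·92 = 14720; cumulative 15200; (((P·Q)·R)·S): 2×92 by 92×3 → 2×3, cost 2·92·3 = 552; cumulative 15752. Total 15752.
Difference: |22818 − 15752| = 7066.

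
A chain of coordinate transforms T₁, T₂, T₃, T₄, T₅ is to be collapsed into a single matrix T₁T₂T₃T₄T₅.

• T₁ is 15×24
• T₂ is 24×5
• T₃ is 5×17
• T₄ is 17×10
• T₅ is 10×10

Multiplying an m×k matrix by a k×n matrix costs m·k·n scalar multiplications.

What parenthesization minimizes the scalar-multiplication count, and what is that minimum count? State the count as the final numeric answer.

3900

Adjacent pairs: T₁T₂ = 15·24·5 = 1800; T₂T₃ = 24·5·17 = 2040; T₃T₄ = 5·17·10 = 850; T₄T₅ = 17·10·10 = 1700.
Length 3: T₁..T₃: k=1: 0+2040+15·24·17=8160; k=2: 1800+0+15·5·17=3075 → min 3075 | T₂..T₄: k=2: 0+850+24·5·10=2050; k=3: 2040+0+24·17·10=6120 → min 2050 | T₃..T₅: k=3: 0+1700+5·17·10=2550; k=4: 850+0+5·10·10=1350 → min 1350.
Length 4: T₁..T₄: k=1: 0+2050+15·24·10=5650; k=2: 1800+850+15·5·10=3400; k=3: 3075+0+15·17·10=5625 → min 3400 | T₂..T₅: k=2: 0+1350+24·5·10=2550; k=3: 2040+1700+24·17·10=7820; k=4: 2050+0+24·10·10=4450 → min 2550.
Length 5: T₁..T₅: k=1: 0+2550+15·24·10=6150; k=2: 1800+1350+15·5·10=3900; k=3: 3075+1700+15·17·10=7325; k=4: 3400+0+15·10·10=4900 → min 3900.
Optimal parenthesization: ((T₁T₂)((T₃T₄)T₅)) with cost 3900.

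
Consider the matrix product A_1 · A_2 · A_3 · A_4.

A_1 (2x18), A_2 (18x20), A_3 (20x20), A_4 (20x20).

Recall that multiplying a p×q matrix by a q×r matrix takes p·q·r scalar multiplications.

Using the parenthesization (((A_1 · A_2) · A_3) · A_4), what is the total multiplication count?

(A_1 · A_2): 2×18 by 18×20 → 2×20, cost 2·18·20 = 720
((A_1 · A_2) · A_3): 2×20 by 20×20 → 2×20, cost 2·20·20 = 800; cumulative 1520
(((A_1 · A_2) · A_3) · A_4): 2×20 by 20×20 → 2×20, cost 2·20·20 = 800; cumulative 2320
Total: 2320 scalar multiplications.

2320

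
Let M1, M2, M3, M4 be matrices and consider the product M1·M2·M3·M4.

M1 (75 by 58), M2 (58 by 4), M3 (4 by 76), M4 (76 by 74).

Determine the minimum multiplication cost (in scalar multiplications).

Adjacent pairs: M1M2 = 75·58·4 = 17400; M2M3 = 58·4·76 = 17632; M3M4 = 4·76·74 = 22496.
Length 3: M1..M3: k=1: 0+17632+75·58·76=348232; k=2: 17400+0+75·4·76=40200 → min 40200 | M2..M4: k=2: 0+22496+58·4·74=39664; k=3: 17632+0+58·76·74=343824 → min 39664.
Length 4: M1..M4: k=1: 0+39664+75·58·74=361564; k=2: 17400+22496+75·4·74=62096; k=3: 40200+0+75·76·74=462000 → min 62096.
Optimal order: ((M1·M2)·(M3·M4)) with cost 62096.

62096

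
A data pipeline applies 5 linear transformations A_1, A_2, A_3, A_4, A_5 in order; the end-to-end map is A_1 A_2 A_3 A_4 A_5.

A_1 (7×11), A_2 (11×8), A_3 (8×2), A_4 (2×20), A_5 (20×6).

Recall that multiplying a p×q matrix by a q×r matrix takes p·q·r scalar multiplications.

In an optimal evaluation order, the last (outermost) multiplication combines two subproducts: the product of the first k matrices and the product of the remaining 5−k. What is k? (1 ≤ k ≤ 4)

Adjacent pairs: A_1A_2 = 7·11·8 = 616; A_2A_3 = 11·8·2 = 176; A_3A_4 = 8·2·20 = 320; A_4A_5 = 2·20·6 = 240.
Length 3: A_1..A_3: k=1: 0+176+7·11·2=330; k=2: 616+0+7·8·2=728 → min 330 | A_2..A_4: k=2: 0+320+11·8·20=2080; k=3: 176+0+11·2·20=616 → min 616 | A_3..A_5: k=3: 0+240+8·2·6=336; k=4: 320+0+8·20·6=1280 → min 336.
Length 4: A_1..A_4: k=1: 0+616+7·11·20=2156; k=2: 616+320+7·8·20=2056; k=3: 330+0+7·2·20=610 → min 610 | A_2..A_5: k=2: 0+336+11·8·6=864; k=3: 176+240+11·2·6=548; k=4: 616+0+11·20·6=1936 → min 548.
Top-level splits: k=1: (A_1..A_1)·(A_2..A_5) → 0+548+7·11·6 = 1010; k=2: (A_1..A_2)·(A_3..A_5) → 616+336+7·8·6 = 1288; k=3: (A_1..A_3)·(A_4..A_5) → 330+240+7·2·6 = 654; k=4: (A_1..A_4)·(A_5..A_5) → 610+0+7·20·6 = 1450.
Best split is after A_3, i.e. k = 3.

3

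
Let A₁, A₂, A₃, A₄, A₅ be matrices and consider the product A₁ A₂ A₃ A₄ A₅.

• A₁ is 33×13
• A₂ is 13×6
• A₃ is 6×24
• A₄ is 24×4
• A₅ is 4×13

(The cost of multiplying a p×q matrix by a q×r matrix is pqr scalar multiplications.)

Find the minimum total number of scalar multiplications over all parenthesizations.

Adjacent pairs: A₁A₂ = 33·13·6 = 2574; A₂A₃ = 13·6·24 = 1872; A₃A₄ = 6·24·4 = 576; A₄A₅ = 24·4·13 = 1248.
Length 3: A₁..A₃: k=1: 0+1872+33·13·24=12168; k=2: 2574+0+33·6·24=7326 → min 7326 | A₂..A₄: k=2: 0+576+13·6·4=888; k=3: 1872+0+13·24·4=3120 → min 888 | A₃..A₅: k=3: 0+1248+6·24·13=3120; k=4: 576+0+6·4·13=888 → min 888.
Length 4: A₁..A₄: k=1: 0+888+33·13·4=2604; k=2: 2574+576+33·6·4=3942; k=3: 7326+0+33·24·4=10494 → min 2604 | A₂..A₅: k=2: 0+888+13·6·13=1902; k=3: 1872+1248+13·24·13=7176; k=4: 888+0+13·4·13=1564 → min 1564.
Length 5: A₁..A₅: k=1: 0+1564+33·13·13=7141; k=2: 2574+888+33·6·13=6036; k=3: 7326+1248+33·24·13=18870; k=4: 2604+0+33·4·13=4320 → min 4320.
Optimal order: ((A₁ (A₂ (A₃ A₄))) A₅) with cost 4320.

4320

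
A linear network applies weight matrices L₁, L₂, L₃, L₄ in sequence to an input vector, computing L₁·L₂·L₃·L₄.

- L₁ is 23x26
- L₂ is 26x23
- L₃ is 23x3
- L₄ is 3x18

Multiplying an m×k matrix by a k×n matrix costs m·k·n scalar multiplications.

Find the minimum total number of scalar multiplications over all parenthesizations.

4830

Adjacent pairs: L₁L₂ = 23·26·23 = 13754; L₂L₃ = 26·23·3 = 1794; L₃L₄ = 23·3·18 = 1242.
Length 3: L₁..L₃: k=1: 0+1794+23·26·3=3588; k=2: 13754+0+23·23·3=15341 → min 3588 | L₂..L₄: k=2: 0+1242+26·23·18=12006; k=3: 1794+0+26·3·18=3198 → min 3198.
Length 4: L₁..L₄: k=1: 0+3198+23·26·18=13962; k=2: 13754+1242+23·23·18=24518; k=3: 3588+0+23·3·18=4830 → min 4830.
Optimal order: ((L₁·(L₂·L₃))·L₄) with cost 4830.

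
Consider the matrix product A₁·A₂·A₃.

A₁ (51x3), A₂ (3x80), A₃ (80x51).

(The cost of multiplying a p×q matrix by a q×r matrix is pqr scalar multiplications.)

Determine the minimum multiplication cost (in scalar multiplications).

20043

Order (A₁·(A₂·A₃)): (A₂·A₃): 3×80 by 80×51 → 3×51, cost 3·80·51 = 12240; (A₁·(A₂·A₃)): 51×3 by 3×51 → 51×51, cost 51·3·51 = 7803; cumulative 20043. Total 20043.
Order ((A₁·A₂)·A₃): (A₁·A₂): 51×3 by 3×80 → 51×80, cost 51·3·80 = 12240; ((A₁·A₂)·A₃): 51×80 by 80×51 → 51×51, cost 51·80·51 = 208080; cumulative 220320. Total 220320.
Minimum: 20043.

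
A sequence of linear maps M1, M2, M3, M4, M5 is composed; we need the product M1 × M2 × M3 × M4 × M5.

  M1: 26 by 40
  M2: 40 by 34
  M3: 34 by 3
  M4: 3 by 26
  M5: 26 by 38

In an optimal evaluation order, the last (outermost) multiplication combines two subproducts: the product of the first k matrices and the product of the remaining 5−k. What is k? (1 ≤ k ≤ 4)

3

Adjacent pairs: M1M2 = 26·40·34 = 35360; M2M3 = 40·34·3 = 4080; M3M4 = 34·3·26 = 2652; M4M5 = 3·26·38 = 2964.
Length 3: M1..M3: k=1: 0+4080+26·40·3=7200; k=2: 35360+0+26·34·3=38012 → min 7200 | M2..M4: k=2: 0+2652+40·34·26=38012; k=3: 4080+0+40·3·26=7200 → min 7200 | M3..M5: k=3: 0+2964+34·3·38=6840; k=4: 2652+0+34·26·38=36244 → min 6840.
Length 4: M1..M4: k=1: 0+7200+26·40·26=34240; k=2: 35360+2652+26·34·26=60996; k=3: 7200+0+26·3·26=9228 → min 9228 | M2..M5: k=2: 0+6840+40·34·38=58520; k=3: 4080+2964+40·3·38=11604; k=4: 7200+0+40·26·38=46720 → min 11604.
Top-level splits: k=1: (M1..M1)·(M2..M5) → 0+11604+26·40·38 = 51124; k=2: (M1..M2)·(M3..M5) → 35360+6840+26·34·38 = 75792; k=3: (M1..M3)·(M4..M5) → 7200+2964+26·3·38 = 13128; k=4: (M1..M4)·(M5..M5) → 9228+0+26·26·38 = 34916.
Best split is after M3, i.e. k = 3.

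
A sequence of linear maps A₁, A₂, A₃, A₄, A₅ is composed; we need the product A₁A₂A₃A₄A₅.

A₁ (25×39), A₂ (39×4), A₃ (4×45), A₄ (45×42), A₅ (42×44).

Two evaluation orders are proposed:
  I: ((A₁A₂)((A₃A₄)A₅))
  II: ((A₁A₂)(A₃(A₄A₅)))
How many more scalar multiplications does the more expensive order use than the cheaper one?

76128

Order I = ((A₁A₂)((A₃A₄)A₅)): (A₁A₂): 25×39 by 39×4 → 25×4, cost 25·39·4 = 3900; (A₃A₄): 4×45 by 45×42 → 4×42, cost 4·45·42 = 7560; ((A₃A₄)A₅): 4×42 by 42×44 → 4×44, cost 4·42·44 = 7392; cumulative 14952; ((A₁A₂)((A₃A₄)A₅)): 25×4 by 4×44 → 25×44, cost 25·4·44 = 4400; cumulative 23252. Total 23252.
Order II = ((A₁A₂)(A₃(A₄A₅))): (A₁A₂): 25×39 by 39×4 → 25×4, cost 25·39·4 = 3900; (A₄A₅): 45×42 by 42×44 → 45×44, cost 45·42·44 = 83160; (A₃(A₄A₅)): 4×45 by 45×44 → 4×44, cost 4·45·44 = 7920; cumulative 91080; ((A₁A₂)(A₃(A₄A₅))): 25×4 by 4×44 → 25×44, cost 25·4·44 = 4400; cumulative 99380. Total 99380.
Difference: |23252 − 99380| = 76128.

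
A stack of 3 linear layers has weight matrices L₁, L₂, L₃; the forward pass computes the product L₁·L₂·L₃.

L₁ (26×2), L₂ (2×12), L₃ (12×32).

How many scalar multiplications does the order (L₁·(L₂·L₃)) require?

2432

(L₂·L₃): 2×12 by 12×32 → 2×32, cost 2·12·32 = 768
(L₁·(L₂·L₃)): 26×2 by 2×32 → 26×32, cost 26·2·32 = 1664; cumulative 2432
Total: 2432 scalar multiplications.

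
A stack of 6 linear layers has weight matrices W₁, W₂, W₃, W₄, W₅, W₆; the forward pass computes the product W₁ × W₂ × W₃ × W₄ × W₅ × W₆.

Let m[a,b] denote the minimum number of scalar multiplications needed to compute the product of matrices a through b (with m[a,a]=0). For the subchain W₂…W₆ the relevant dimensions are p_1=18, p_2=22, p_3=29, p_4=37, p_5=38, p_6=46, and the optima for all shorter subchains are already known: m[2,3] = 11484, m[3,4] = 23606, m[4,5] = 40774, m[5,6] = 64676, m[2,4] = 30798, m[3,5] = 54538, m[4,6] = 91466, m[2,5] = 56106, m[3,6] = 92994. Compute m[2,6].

87570

m[2,6] = min over k∈[2,5] of m[2,k]+m[k+1,6]+p_{1}·p_k·p_{6}.
k=2: 0 + 92994 + 18·22·46 = 111210; k=3: 11484 + 91466 + 18·29·46 = 126962; k=4: 30798 + 64676 + 18·37·46 = 126110; k=5: 56106 + 0 + 18·38·46 = 87570.
Minimum: 87570 at k=5.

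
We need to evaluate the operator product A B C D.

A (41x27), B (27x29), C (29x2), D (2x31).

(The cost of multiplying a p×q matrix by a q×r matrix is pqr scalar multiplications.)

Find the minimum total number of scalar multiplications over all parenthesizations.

6322

Adjacent pairs: AB = 41·27·29 = 32103; BC = 27·29·2 = 1566; CD = 29·2·31 = 1798.
Length 3: A..C: k=1: 0+1566+41·27·2=3780; k=2: 32103+0+41·29·2=34481 → min 3780 | B..D: k=2: 0+1798+27·29·31=26071; k=3: 1566+0+27·2·31=3240 → min 3240.
Length 4: A..D: k=1: 0+3240+41·27·31=37557; k=2: 32103+1798+41·29·31=70760; k=3: 3780+0+41·2·31=6322 → min 6322.
Optimal order: ((A (B C)) D) with cost 6322.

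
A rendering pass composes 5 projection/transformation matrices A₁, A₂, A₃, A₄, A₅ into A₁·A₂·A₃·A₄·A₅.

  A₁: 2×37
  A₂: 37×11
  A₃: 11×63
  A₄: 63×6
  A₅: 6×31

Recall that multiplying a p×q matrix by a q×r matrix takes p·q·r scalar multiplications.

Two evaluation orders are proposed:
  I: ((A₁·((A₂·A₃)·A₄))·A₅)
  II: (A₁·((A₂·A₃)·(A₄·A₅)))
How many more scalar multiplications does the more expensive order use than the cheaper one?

Order I = ((A₁·((A₂·A₃)·A₄))·A₅): (A₂·A₃): 37×11 by 11×63 → 37×63, cost 37·11·63 = 25641; ((A₂·A₃)·A₄): 37×63 by 63×6 → 37×6, cost 37·63·6 = 13986; cumulative 39627; (A₁·((A₂·A₃)·A₄)): 2×37 by 37×6 → 2×6, cost 2·37·6 = 444; cumulative 40071; ((A₁·((A₂·A₃)·A₄))·A₅): 2×6 by 6×31 → 2×31, cost 2·6·31 = 372; cumulative 40443. Total 40443.
Order II = (A₁·((A₂·A₃)·(A₄·A₅))): (A₂·A₃): 37×11 by 11×63 → 37×63, cost 37·11·63 = 25641; (A₄·A₅): 63×6 by 6×31 → 63×31, cost 63·6·31 = 11718; ((A₂·A₃)·(A₄·A₅)): 37×63 by 63×31 → 37×31, cost 37·63·31 = 72261; cumulative 109620; (A₁·((A₂·A₃)·(A₄·A₅))): 2×37 by 37×31 → 2×31, cost 2·37·31 = 2294; cumulative 111914. Total 111914.
Difference: |40443 − 111914| = 71471.

71471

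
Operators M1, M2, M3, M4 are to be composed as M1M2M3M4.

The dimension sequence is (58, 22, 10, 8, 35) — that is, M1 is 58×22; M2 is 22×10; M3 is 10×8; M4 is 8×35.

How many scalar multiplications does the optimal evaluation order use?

28208

Adjacent pairs: M1M2 = 58·22·10 = 12760; M2M3 = 22·10·8 = 1760; M3M4 = 10·8·35 = 2800.
Length 3: M1..M3: k=1: 0+1760+58·22·8=11968; k=2: 12760+0+58·10·8=17400 → min 11968 | M2..M4: k=2: 0+2800+22·10·35=10500; k=3: 1760+0+22·8·35=7920 → min 7920.
Length 4: M1..M4: k=1: 0+7920+58·22·35=52580; k=2: 12760+2800+58·10·35=35860; k=3: 11968+0+58·8·35=28208 → min 28208.
Optimal order: ((M1(M2M3))M4) with cost 28208.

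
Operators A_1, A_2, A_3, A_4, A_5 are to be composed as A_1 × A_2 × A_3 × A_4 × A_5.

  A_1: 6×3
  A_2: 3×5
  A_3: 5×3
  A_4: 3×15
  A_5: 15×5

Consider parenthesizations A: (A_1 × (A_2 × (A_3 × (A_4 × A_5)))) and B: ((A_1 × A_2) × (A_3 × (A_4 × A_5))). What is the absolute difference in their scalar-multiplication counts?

Order A = (A_1 × (A_2 × (A_3 × (A_4 × A_5)))): (A_4 × A_5): 3×15 by 15×5 → 3×5, cost 3·15·5 = 225; (A_3 × (A_4 × A_5)): 5×3 by 3×5 → 5×5, cost 5·3·5 = 75; cumulative 300; (A_2 × (A_3 × (A_4 × A_5))): 3×5 by 5×5 → 3×5, cost 3·5·5 = 75; cumulative 375; (A_1 × (A_2 × (A_3 × (A_4 × A_5)))): 6×3 by 3×5 → 6×5, cost 6·3·5 = 90; cumulative 465. Total 465.
Order B = ((A_1 × A_2) × (A_3 × (A_4 × A_5))): (A_1 × A_2): 6×3 by 3×5 → 6×5, cost 6·3·5 = 90; (A_4 × A_5): 3×15 by 15×5 → 3×5, cost 3·15·5 = 225; (A_3 × (A_4 × A_5)): 5×3 by 3×5 → 5×5, cost 5·3·5 = 75; cumulative 300; ((A_1 × A_2) × (A_3 × (A_4 × A_5))): 6×5 by 5×5 → 6×5, cost 6·5·5 = 150; cumulative 540. Total 540.
Difference: |465 − 540| = 75.

75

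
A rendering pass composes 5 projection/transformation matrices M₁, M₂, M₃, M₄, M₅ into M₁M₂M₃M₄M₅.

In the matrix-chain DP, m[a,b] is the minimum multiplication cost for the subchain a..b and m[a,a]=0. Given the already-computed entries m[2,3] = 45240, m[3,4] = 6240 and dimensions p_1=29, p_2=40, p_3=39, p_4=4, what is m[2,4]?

10880

m[2,4] = min over k∈[2,3] of m[2,k]+m[k+1,4]+p_{1}·p_k·p_{4}.
k=2: 0 + 6240 + 29·40·4 = 10880; k=3: 45240 + 0 + 29·39·4 = 49764.
Minimum: 10880 at k=2.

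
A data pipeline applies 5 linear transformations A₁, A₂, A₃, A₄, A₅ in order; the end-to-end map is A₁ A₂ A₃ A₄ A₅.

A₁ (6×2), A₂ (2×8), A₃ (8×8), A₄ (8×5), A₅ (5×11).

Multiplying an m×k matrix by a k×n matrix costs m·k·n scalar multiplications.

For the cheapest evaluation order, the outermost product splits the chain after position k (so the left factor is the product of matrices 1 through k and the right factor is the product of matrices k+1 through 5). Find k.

1

Adjacent pairs: A₁A₂ = 6·2·8 = 96; A₂A₃ = 2·8·8 = 128; A₃A₄ = 8·8·5 = 320; A₄A₅ = 8·5·11 = 440.
Length 3: A₁..A₃: k=1: 0+128+6·2·8=224; k=2: 96+0+6·8·8=480 → min 224 | A₂..A₄: k=2: 0+320+2·8·5=400; k=3: 128+0+2·8·5=208 → min 208 | A₃..A₅: k=3: 0+440+8·8·11=1144; k=4: 320+0+8·5·11=760 → min 760.
Length 4: A₁..A₄: k=1: 0+208+6·2·5=268; k=2: 96+320+6·8·5=656; k=3: 224+0+6·8·5=464 → min 268 | A₂..A₅: k=2: 0+760+2·8·11=936; k=3: 128+440+2·8·11=744; k=4: 208+0+2·5·11=318 → min 318.
Top-level splits: k=1: (A₁..A₁)·(A₂..A₅) → 0+318+6·2·11 = 450; k=2: (A₁..A₂)·(A₃..A₅) → 96+760+6·8·11 = 1384; k=3: (A₁..A₃)·(A₄..A₅) → 224+440+6·8·11 = 1192; k=4: (A₁..A₄)·(A₅..A₅) → 268+0+6·5·11 = 598.
Best split is after A₁, i.e. k = 1.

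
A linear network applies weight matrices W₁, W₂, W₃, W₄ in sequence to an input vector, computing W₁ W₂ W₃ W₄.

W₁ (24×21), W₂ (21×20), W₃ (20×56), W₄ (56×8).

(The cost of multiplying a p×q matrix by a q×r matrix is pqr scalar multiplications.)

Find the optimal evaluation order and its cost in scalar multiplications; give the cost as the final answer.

Adjacent pairs: W₁W₂ = 24·21·20 = 10080; W₂W₃ = 21·20·56 = 23520; W₃W₄ = 20·56·8 = 8960.
Length 3: W₁..W₃: k=1: 0+23520+24·21·56=51744; k=2: 10080+0+24·20·56=36960 → min 36960 | W₂..W₄: k=2: 0+8960+21·20·8=12320; k=3: 23520+0+21·56·8=32928 → min 12320.
Length 4: W₁..W₄: k=1: 0+12320+24·21·8=16352; k=2: 10080+8960+24·20·8=22880; k=3: 36960+0+24·56·8=47712 → min 16352.
Optimal parenthesization: (W₁ (W₂ (W₃ W₄))) with cost 16352.

16352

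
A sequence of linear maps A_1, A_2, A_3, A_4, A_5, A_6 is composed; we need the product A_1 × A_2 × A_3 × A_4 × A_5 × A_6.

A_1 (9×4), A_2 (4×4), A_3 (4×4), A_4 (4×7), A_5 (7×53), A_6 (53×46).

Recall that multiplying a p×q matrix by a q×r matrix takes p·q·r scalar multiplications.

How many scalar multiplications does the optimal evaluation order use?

13068

Adjacent pairs: A_1A_2 = 9·4·4 = 144; A_2A_3 = 4·4·4 = 64; A_3A_4 = 4·4·7 = 112; A_4A_5 = 4·7·53 = 1484; A_5A_6 = 7·53·46 = 17066.
Length 3: A_1..A_3: k=1: 0+64+9·4·4=208; k=2: 144+0+9·4·4=288 → min 208 | A_2..A_4: k=2: 0+112+4·4·7=224; k=3: 64+0+4·4·7=176 → min 176 | A_3..A_5: k=3: 0+1484+4·4·53=2332; k=4: 112+0+4·7·53=1596 → min 1596 | A_4..A_6: k=4: 0+17066+4·7·46=18354; k=5: 1484+0+4·53·46=11236 → min 11236.
Length 4: A_1..A_4: k=1: 0+176+9·4·7=428; k=2: 144+112+9·4·7=508; k=3: 208+0+9·4·7=460 → min 428 | A_2..A_5: k=2: 0+1596+4·4·53=2444; k=3: 64+1484+4·4·53=2396; k=4: 176+0+4·7·53=1660 → min 1660 | A_3..A_6: k=3: 0+11236+4·4·46=11972; k=4: 112+17066+4·7·46=18466; k=5: 1596+0+4·53·46=11348 → min 11348.
Length 5: A_1..A_5: k=1: 0+1660+9·4·53=3568; k=2: 144+1596+9·4·53=3648; k=3: 208+1484+9·4·53=3600; k=4: 428+0+9·7·53=3767 → min 3568 | A_2..A_6: k=2: 0+11348+4·4·46=12084; k=3: 64+11236+4·4·46=12036; k=4: 176+17066+4·7·46=18530; k=5: 1660+0+4·53·46=11412 → min 11412.
Length 6: A_1..A_6: k=1: 0+11412+9·4·46=13068; k=2: 144+11348+9·4·46=13148; k=3: 208+11236+9·4·46=13100; k=4: 428+17066+9·7·46=20392; k=5: 3568+0+9·53·46=25510 → min 13068.
Optimal order: (A_1 × ((((A_2 × A_3) × A_4) × A_5) × A_6)) with cost 13068.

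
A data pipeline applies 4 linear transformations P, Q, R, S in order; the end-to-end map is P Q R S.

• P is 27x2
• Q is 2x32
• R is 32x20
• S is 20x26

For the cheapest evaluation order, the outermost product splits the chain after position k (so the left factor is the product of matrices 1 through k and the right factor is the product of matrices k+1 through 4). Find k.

1

Adjacent pairs: PQ = 27·2·32 = 1728; QR = 2·32·20 = 1280; RS = 32·20·26 = 16640.
Length 3: P..R: k=1: 0+1280+27·2·20=2360; k=2: 1728+0+27·32·20=19008 → min 2360 | Q..S: k=2: 0+16640+2·32·26=18304; k=3: 1280+0+2·20·26=2320 → min 2320.
Top-level splits: k=1: (P..P)·(Q..S) → 0+2320+27·2·26 = 3724; k=2: (P..Q)·(R..S) → 1728+16640+27·32·26 = 40832; k=3: (P..R)·(S..S) → 2360+0+27·20·26 = 16400.
Best split is after P, i.e. k = 1.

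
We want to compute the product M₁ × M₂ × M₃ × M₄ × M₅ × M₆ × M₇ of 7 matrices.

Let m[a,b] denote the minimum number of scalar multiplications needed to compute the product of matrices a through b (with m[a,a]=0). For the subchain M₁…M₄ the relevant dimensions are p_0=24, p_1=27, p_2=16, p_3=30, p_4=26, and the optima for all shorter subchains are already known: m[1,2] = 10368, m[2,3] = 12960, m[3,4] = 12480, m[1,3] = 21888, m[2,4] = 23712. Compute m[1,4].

m[1,4] = min over k∈[1,3] of m[1,k]+m[k+1,4]+p_{0}·p_k·p_{4}.
k=1: 0 + 23712 + 24·27·26 = 40560; k=2: 10368 + 12480 + 24·16·26 = 32832; k=3: 21888 + 0 + 24·30·26 = 40608.
Minimum: 32832 at k=2.

32832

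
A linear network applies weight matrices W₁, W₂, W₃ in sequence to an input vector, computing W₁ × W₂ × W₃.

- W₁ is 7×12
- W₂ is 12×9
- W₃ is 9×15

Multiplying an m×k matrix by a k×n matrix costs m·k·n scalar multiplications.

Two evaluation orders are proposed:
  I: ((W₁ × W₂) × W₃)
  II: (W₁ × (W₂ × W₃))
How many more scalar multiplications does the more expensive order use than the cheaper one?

Order I = ((W₁ × W₂) × W₃): (W₁ × W₂): 7×12 by 12×9 → 7×9, cost 7·12·9 = 756; ((W₁ × W₂) × W₃): 7×9 by 9×15 → 7×15, cost 7·9·15 = 945; cumulative 1701. Total 1701.
Order II = (W₁ × (W₂ × W₃)): (W₂ × W₃): 12×9 by 9×15 → 12×15, cost 12·9·15 = 1620; (W₁ × (W₂ × W₃)): 7×12 by 12×15 → 7×15, cost 7·12·15 = 1260; cumulative 2880. Total 2880.
Difference: |1701 − 2880| = 1179.

1179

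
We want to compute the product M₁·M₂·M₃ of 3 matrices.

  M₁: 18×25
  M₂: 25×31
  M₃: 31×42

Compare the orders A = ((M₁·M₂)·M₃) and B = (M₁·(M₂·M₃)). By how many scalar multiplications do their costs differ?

Order A = ((M₁·M₂)·M₃): (M₁·M₂): 18×25 by 25×31 → 18×31, cost 18·25·31 = 13950; ((M₁·M₂)·M₃): 18×31 by 31×42 → 18×42, cost 18·31·42 = 23436; cumulative 37386. Total 37386.
Order B = (M₁·(M₂·M₃)): (M₂·M₃): 25×31 by 31×42 → 25×42, cost 25·31·42 = 32550; (M₁·(M₂·M₃)): 18×25 by 25×42 → 18×42, cost 18·25·42 = 18900; cumulative 51450. Total 51450.
Difference: |37386 − 51450| = 14064.

14064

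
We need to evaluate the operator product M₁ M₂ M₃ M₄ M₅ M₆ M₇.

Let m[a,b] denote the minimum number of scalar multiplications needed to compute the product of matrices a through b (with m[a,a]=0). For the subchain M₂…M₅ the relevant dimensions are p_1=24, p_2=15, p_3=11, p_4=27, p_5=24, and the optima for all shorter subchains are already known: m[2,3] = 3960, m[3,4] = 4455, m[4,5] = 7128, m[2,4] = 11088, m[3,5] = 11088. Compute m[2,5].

m[2,5] = min over k∈[2,4] of m[2,k]+m[k+1,5]+p_{1}·p_k·p_{5}.
k=2: 0 + 11088 + 24·15·24 = 19728; k=3: 3960 + 7128 + 24·11·24 = 17424; k=4: 11088 + 0 + 24·27·24 = 26640.
Minimum: 17424 at k=3.

17424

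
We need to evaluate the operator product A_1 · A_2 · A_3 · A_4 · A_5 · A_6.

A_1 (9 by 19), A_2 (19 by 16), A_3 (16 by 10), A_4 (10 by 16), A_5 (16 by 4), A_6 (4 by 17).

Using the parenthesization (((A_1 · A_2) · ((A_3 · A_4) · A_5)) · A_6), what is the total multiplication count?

7508

(A_1 · A_2): 9×19 by 19×16 → 9×16, cost 9·19·16 = 2736
(A_3 · A_4): 16×10 by 10×16 → 16×16, cost 16·10·16 = 2560
((A_3 · A_4) · A_5): 16×16 by 16×4 → 16×4, cost 16·16·4 = 1024; cumulative 3584
((A_1 · A_2) · ((A_3 · A_4) · A_5)): 9×16 by 16×4 → 9×4, cost 9·16·4 = 576; cumulative 6896
(((A_1 · A_2) · ((A_3 · A_4) · A_5)) · A_6): 9×4 by 4×17 → 9×17, cost 9·4·17 = 612; cumulative 7508
Total: 7508 scalar multiplications.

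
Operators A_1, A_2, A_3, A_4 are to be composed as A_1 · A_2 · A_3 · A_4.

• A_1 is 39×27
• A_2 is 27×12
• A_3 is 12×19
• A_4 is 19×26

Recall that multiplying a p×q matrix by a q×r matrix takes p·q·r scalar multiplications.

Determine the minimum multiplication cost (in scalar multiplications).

Adjacent pairs: A_1A_2 = 39·27·12 = 12636; A_2A_3 = 27·12·19 = 6156; A_3A_4 = 12·19·26 = 5928.
Length 3: A_1..A_3: k=1: 0+6156+39·27·19=26163; k=2: 12636+0+39·12·19=21528 → min 21528 | A_2..A_4: k=2: 0+5928+27·12·26=14352; k=3: 6156+0+27·19·26=19494 → min 14352.
Length 4: A_1..A_4: k=1: 0+14352+39·27·26=41730; k=2: 12636+5928+39·12·26=30732; k=3: 21528+0+39·19·26=40794 → min 30732.
Optimal order: ((A_1 · A_2) · (A_3 · A_4)) with cost 30732.

30732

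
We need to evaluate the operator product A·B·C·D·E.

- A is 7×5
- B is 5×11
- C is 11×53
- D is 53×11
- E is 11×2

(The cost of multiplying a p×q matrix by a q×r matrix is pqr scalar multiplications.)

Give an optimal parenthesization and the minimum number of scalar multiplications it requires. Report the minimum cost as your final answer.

Adjacent pairs: AB = 7·5·11 = 385; BC = 5·11·53 = 2915; CD = 11·53·11 = 6413; DE = 53·11·2 = 1166.
Length 3: A..C: k=1: 0+2915+7·5·53=4770; k=2: 385+0+7·11·53=4466 → min 4466 | B..D: k=2: 0+6413+5·11·11=7018; k=3: 2915+0+5·53·11=5830 → min 5830 | C..E: k=3: 0+1166+11·53·2=2332; k=4: 6413+0+11·11·2=6655 → min 2332.
Length 4: A..D: k=1: 0+5830+7·5·11=6215; k=2: 385+6413+7·11·11=7645; k=3: 4466+0+7·53·11=8547 → min 6215 | B..E: k=2: 0+2332+5·11·2=2442; k=3: 2915+1166+5·53·2=4611; k=4: 5830+0+5·11·2=5940 → min 2442.
Length 5: A..E: k=1: 0+2442+7·5·2=2512; k=2: 385+2332+7·11·2=2871; k=3: 4466+1166+7·53·2=6374; k=4: 6215+0+7·11·2=6369 → min 2512.
Optimal parenthesization: (A·(B·(C·(D·E)))) with cost 2512.

2512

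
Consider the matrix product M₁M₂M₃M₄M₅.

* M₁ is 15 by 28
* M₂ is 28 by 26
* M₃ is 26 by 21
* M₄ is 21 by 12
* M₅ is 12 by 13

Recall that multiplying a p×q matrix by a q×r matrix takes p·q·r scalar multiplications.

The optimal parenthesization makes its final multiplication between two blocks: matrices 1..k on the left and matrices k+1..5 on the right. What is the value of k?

4

Adjacent pairs: M₁M₂ = 15·28·26 = 10920; M₂M₃ = 28·26·21 = 15288; M₃M₄ = 26·21·12 = 6552; M₄M₅ = 21·12·13 = 3276.
Length 3: M₁..M₃: k=1: 0+15288+15·28·21=24108; k=2: 10920+0+15·26·21=19110 → min 19110 | M₂..M₄: k=2: 0+6552+28·26·12=15288; k=3: 15288+0+28·21·12=22344 → min 15288 | M₃..M₅: k=3: 0+3276+26·21·13=10374; k=4: 6552+0+26·12·13=10608 → min 10374.
Length 4: M₁..M₄: k=1: 0+15288+15·28·12=20328; k=2: 10920+6552+15·26·12=22152; k=3: 19110+0+15·21·12=22890 → min 20328 | M₂..M₅: k=2: 0+10374+28·26·13=19838; k=3: 15288+3276+28·21·13=26208; k=4: 15288+0+28·12·13=19656 → min 19656.
Top-level splits: k=1: (M₁..M₁)·(M₂..M₅) → 0+19656+15·28·13 = 25116; k=2: (M₁..M₂)·(M₃..M₅) → 10920+10374+15·26·13 = 26364; k=3: (M₁..M₃)·(M₄..M₅) → 19110+3276+15·21·13 = 26481; k=4: (M₁..M₄)·(M₅..M₅) → 20328+0+15·12·13 = 22668.
Best split is after M₄, i.e. k = 4.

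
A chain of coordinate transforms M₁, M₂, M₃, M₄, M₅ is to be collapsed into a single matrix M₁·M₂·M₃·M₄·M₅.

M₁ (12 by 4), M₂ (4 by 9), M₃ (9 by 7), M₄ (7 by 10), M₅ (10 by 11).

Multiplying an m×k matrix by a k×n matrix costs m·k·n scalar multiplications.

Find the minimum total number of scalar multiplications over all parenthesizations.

Adjacent pairs: M₁M₂ = 12·4·9 = 432; M₂M₃ = 4·9·7 = 252; M₃M₄ = 9·7·10 = 630; M₄M₅ = 7·10·11 = 770.
Length 3: M₁..M₃: k=1: 0+252+12·4·7=588; k=2: 432+0+12·9·7=1188 → min 588 | M₂..M₄: k=2: 0+630+4·9·10=990; k=3: 252+0+4·7·10=532 → min 532 | M₃..M₅: k=3: 0+770+9·7·11=1463; k=4: 630+0+9·10·11=1620 → min 1463.
Length 4: M₁..M₄: k=1: 0+532+12·4·10=1012; k=2: 432+630+12·9·10=2142; k=3: 588+0+12·7·10=1428 → min 1012 | M₂..M₅: k=2: 0+1463+4·9·11=1859; k=3: 252+770+4·7·11=1330; k=4: 532+0+4·10·11=972 → min 972.
Length 5: M₁..M₅: k=1: 0+972+12·4·11=1500; k=2: 432+1463+12·9·11=3083; k=3: 588+770+12·7·11=2282; k=4: 1012+0+12·10·11=2332 → min 1500.
Optimal order: (M₁·(((M₂·M₃)·M₄)·M₅)) with cost 1500.

1500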